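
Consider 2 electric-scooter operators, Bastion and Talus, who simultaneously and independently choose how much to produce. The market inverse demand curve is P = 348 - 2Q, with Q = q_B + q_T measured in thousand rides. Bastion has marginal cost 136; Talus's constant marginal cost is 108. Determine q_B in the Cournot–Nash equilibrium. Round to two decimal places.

30.67

Bastion's profit: π_B = (348 - 2Q)q_B - (136q_B). Setting ∂π_B/∂q_B = 0: 212 - 4q_B - 2(q_T) = 0.
Talus's profit: π_T = (348 - 2Q)q_T - (108q_T). Setting ∂π_T/∂q_T = 0: 240 - 4q_T - 2(q_B) = 0.
So q_B = (212 - 2q_T)/4 and q_T = (240 - 2q_B)/4.
Solving the pair: q_B = 92/3, q_T = 134/3.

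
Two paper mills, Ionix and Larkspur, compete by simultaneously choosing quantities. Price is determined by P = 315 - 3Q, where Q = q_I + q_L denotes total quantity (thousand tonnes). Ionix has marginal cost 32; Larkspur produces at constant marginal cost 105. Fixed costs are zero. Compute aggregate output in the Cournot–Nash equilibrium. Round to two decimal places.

54.78

Ionix's profit: π_I = (315 - 3Q)q_I - (32q_I). Setting ∂π_I/∂q_I = 0: 283 - 6q_I - 3(q_L) = 0.
Larkspur's profit: π_L = (315 - 3Q)q_L - (105q_L). Setting ∂π_L/∂q_L = 0: 210 - 6q_L - 3(q_I) = 0.
Rearranging gives the reaction functions q_I = (283 - 3q_L)/6 and q_L = (210 - 3q_I)/6.
Solving the pair: q_I = 356/9, q_L = 137/9.
Total output Q = 356/9 + 137/9 = 493/9.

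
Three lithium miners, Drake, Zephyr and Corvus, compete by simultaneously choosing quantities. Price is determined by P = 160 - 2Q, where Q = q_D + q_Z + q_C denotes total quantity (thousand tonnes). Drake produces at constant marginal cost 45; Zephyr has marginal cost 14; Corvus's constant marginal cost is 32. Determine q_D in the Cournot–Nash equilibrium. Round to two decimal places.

8.88

Drake's profit: π_D = (160 - 2Q)q_D - (45q_D). Setting ∂π_D/∂q_D = 0: 115 - 4q_D - 2(q_Z + q_C) = 0.
Zephyr's first-order condition: 146 - 4q_Z - 2(q_D + q_C) = 0.
Corvus's first-order condition: 128 - 4q_C - 2(q_D + q_Z) = 0.
Adding the 3 conditions: 389 − 4Q − 4Q = 0, i.e. Q = 389/8.
Back-substituting: q_D = (115 − 389/4)/2 = 71/8, q_Z = (146 − 389/4)/2 = 195/8, q_C = (128 − 389/4)/2 = 123/8.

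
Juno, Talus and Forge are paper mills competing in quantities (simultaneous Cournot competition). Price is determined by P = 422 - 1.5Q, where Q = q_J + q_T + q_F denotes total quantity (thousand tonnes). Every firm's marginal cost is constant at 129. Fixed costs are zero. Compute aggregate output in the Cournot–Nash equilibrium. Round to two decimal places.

146.50

A representative firm's profit is π_i = q_i(422 - 1.5Q) - 129q_i.
Setting ∂π_i/∂q_i = 0 with rivals' quantities fixed: 293 - 3q_i - (3/2)·Σ_{j≠i} q_j = 0.
With identical firms every q_j equals q_i, so Σ_{j≠i} q_j = 2q_i and 293 = 6q_i, giving q_i = 293/6.
Total output Q = 293/6 + 293/6 + 293/6 = 293/2.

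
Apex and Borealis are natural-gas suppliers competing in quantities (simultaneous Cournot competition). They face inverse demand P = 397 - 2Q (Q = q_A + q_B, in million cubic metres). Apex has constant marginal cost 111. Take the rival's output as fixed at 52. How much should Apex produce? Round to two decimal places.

45.50

With the rival's output fixed at 52, Apex's profit is π_A = (397 - 2·52 - 2q_A)q_A - (111q_A) = (293 - 2q_A)q_A - (111q_A).
∂π_A/∂q_A = 182 - 4q_A = 0, so q_A = 91/2.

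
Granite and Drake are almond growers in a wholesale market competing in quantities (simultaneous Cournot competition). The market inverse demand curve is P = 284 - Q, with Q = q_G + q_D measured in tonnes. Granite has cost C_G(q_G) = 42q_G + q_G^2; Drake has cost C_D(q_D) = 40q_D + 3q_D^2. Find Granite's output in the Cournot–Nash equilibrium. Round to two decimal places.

54.58

Granite's profit: π_G = (284 - Q)q_G - (42q_G + q_G²). Setting ∂π_G/∂q_G = 0: 242 - 4q_G - (q_D) = 0.
Drake's first-order condition: 244 - 8q_D - (q_G) = 0.
Best responses: q_G = (242 - q_D)/4, q_D = (244 - q_G)/8.
Substituting one into the other gives q_G = 1692/31 and q_D = 734/31.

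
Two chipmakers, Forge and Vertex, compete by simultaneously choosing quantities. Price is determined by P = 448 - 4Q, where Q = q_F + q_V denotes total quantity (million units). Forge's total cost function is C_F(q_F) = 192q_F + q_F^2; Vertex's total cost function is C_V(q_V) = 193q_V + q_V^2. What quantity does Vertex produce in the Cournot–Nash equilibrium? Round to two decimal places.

18.17

Forge's profit: π_F = (448 - 4Q)q_F - (192q_F + q_F²). Setting ∂π_F/∂q_F = 0: 256 - 10q_F - 4(q_V) = 0.
Vertex's profit: π_V = (448 - 4Q)q_V - (193q_V + q_V²). Setting ∂π_V/∂q_V = 0: 255 - 10q_V - 4(q_F) = 0.
Best responses: q_F = (256 - 4q_V)/10, q_V = (255 - 4q_F)/10.
Substituting one into the other gives q_F = 55/3 and q_V = 109/6.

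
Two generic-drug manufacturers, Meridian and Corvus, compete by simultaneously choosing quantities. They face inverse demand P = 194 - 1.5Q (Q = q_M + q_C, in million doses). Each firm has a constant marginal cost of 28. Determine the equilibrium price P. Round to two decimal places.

83.33

A representative firm's profit is π_i = q_i(194 - 1.5Q) - 28q_i.
First-order condition (treating rivals' output as given): 166 - 3q_i - (3/2)q_j = 0.
With identical firms every q_j equals q_i, so q_j = q_i and 166 = (9/2)q_i, giving q_i = 332/9.
Total output Q = 664/9, so price P = 194 - (3/2)·(664/9) = 250/3.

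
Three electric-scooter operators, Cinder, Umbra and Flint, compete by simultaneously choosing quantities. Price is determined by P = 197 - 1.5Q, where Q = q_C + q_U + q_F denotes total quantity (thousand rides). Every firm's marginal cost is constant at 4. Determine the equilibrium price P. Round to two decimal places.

A representative firm's profit is π_i = q_i(197 - 1.5Q) - 4q_i.
Setting ∂π_i/∂q_i = 0 with rivals' quantities fixed: 193 - 3q_i - (3/2)·Σ_{j≠i} q_j = 0.
By symmetry each firm produces the same amount; substituting Σ_{j≠i} q_j = 2q_i yields q_i = 193/6.
Total output Q = 193/2, so price P = 197 - (3/2)·(193/2) = 209/4.

52.25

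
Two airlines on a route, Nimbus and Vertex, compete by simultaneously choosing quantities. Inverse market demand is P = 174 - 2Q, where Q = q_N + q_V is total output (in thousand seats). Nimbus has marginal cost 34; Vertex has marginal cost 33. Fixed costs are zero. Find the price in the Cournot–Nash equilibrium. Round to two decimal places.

Nimbus's profit: π_N = (174 - 2Q)q_N - (34q_N). Setting ∂π_N/∂q_N = 0: 140 - 4q_N - 2(q_V) = 0.
Vertex's first-order condition: 141 - 4q_V - 2(q_N) = 0.
Rearranging gives the reaction functions q_N = (140 - 2q_V)/4 and q_V = (141 - 2q_N)/4.
Solving the pair: q_N = 139/6, q_V = 71/3.
Total output Q = 281/6, so price P = 174 - 2·(281/6) = 241/3.

80.33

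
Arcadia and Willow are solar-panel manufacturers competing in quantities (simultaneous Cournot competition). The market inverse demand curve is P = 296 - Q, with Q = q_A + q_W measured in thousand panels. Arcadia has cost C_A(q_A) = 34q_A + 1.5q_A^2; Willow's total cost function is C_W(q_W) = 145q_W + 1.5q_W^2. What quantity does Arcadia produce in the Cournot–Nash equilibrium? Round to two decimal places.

48.29

Arcadia's profit: π_A = (296 - Q)q_A - (34q_A + (3/2)q_A²). Setting ∂π_A/∂q_A = 0: 262 - 5q_A - (q_W) = 0.
Willow's profit: π_W = (296 - Q)q_W - (145q_W + (3/2)q_W²). Setting ∂π_W/∂q_W = 0: 151 - 5q_W - (q_A) = 0.
Rearranging gives the reaction functions q_A = (262 - q_W)/5 and q_W = (151 - q_A)/5.
Solving the pair: q_A = 1159/24, q_W = 493/24.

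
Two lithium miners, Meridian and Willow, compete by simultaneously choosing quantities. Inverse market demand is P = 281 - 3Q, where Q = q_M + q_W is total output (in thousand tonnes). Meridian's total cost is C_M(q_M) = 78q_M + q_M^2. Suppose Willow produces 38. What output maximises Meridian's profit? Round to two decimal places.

With the rival's output fixed at 38, Meridian's profit is π_M = (281 - 3·38 - 3q_M)q_M - (78q_M + q_M²) = (167 - 3q_M)q_M - (78q_M + q_M²).
∂π_M/∂q_M = 89 - 8q_M = 0, so q_M = 89/8.

11.13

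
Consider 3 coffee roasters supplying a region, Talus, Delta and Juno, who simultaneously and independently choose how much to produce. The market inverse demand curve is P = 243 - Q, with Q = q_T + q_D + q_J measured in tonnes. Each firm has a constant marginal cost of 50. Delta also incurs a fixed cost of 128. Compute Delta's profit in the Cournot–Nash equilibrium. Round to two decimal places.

Each firm earns π_i = (243 - Q)q_i - 50q_i.
Setting ∂π_i/∂q_i = 0 with rivals' quantities fixed: 193 - 2q_i - Σ_{j≠i} q_j = 0.
With identical firms every q_j equals q_i, so Σ_{j≠i} q_j = 2q_i and 193 = 4q_i, giving q_i = 193/4.
Price P = 243 - 579/4 = 393/4.
Delta's profit: (393/4 - 50)·(193/4) - 128 = 2200.0625.

2200.06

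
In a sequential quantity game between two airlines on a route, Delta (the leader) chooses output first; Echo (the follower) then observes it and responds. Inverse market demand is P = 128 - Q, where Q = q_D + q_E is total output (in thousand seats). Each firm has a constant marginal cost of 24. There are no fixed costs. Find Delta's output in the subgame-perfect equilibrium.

52

Solve by backward induction. Given q_D, the follower Echo maximises π_E = (128 - q_D - q_E)q_E - 24q_E.
Setting the follower's marginal profit to zero, 104 - q_D - 2q_E = 0, i.e. q_E = (104 - q_D)/2.
The leader anticipates this reaction. Substituting into P = 128 - Q gives P = 76 - (1/2)q_D, so π_D = (76 - (1/2)q_D)q_D - 24q_D.
Leader FOC: 52 - q_D = 0, so q_D = 52.
Then q_E = (104 - 52)/2 = 26.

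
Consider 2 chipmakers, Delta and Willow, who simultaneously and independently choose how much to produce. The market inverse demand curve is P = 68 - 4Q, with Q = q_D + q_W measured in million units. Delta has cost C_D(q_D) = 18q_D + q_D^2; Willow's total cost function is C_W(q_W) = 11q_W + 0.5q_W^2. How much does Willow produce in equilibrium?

Delta's profit: π_D = (68 - 4Q)q_D - (18q_D + q_D²). Setting ∂π_D/∂q_D = 0: 50 - 10q_D - 4(q_W) = 0.
Willow's first-order condition: 57 - 9q_W - 4(q_D) = 0.
So q_D = (50 - 4q_W)/10 and q_W = (57 - 4q_D)/9.
Solving the pair: q_D = 3, q_W = 5.

5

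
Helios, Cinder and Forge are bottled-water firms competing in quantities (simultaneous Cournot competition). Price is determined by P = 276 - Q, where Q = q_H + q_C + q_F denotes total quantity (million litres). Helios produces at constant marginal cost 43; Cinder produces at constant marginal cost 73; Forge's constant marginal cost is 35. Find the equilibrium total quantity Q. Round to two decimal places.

Helios's profit: π_H = (276 - Q)q_H - (43q_H). Setting ∂π_H/∂q_H = 0: 233 - 2q_H - (q_C + q_F) = 0.
Cinder's first-order condition: 203 - 2q_C - (q_H + q_F) = 0.
Forge's first-order condition: 241 - 2q_F - (q_H + q_C) = 0.
Adding the 3 first-order conditions: 677 − 4Q = 0, so Q = 677/4.
Back-substituting: q_H = (233 − 677/4) = 255/4, q_C = (203 − 677/4) = 135/4, q_F = (241 − 677/4) = 287/4.
Total output Q = 255/4 + 135/4 + 287/4 = 677/4.

169.25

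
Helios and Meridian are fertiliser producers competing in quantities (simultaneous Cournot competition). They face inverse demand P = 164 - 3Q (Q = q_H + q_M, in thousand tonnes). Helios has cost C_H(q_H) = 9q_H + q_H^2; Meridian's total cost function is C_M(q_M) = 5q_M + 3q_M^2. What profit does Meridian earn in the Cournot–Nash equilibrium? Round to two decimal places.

516.25

Helios's profit: π_H = (164 - 3Q)q_H - (9q_H + q_H²). Setting ∂π_H/∂q_H = 0: 155 - 8q_H - 3(q_M) = 0.
Meridian's profit: π_M = (164 - 3Q)q_M - (5q_M + 3q_M²). Setting ∂π_M/∂q_M = 0: 159 - 12q_M - 3(q_H) = 0.
So q_H = (155 - 3q_M)/8 and q_M = (159 - 3q_H)/12.
Substituting one into the other gives q_H = 461/29 and q_M = 269/29.
Price P = 164 - 3·(730/29) = 88.4828.
Meridian's profit: 88.4828·(269/29) - 5·(269/29) - 3(269/29)² = 516.2497.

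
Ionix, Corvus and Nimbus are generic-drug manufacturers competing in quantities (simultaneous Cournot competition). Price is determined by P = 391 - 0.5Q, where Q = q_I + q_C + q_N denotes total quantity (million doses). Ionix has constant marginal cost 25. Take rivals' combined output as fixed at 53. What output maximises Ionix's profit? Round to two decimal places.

With rivals' combined output fixed at 53, Ionix's profit is π_I = (391 - (1/2)·53 - (1/2)q_I)q_I - (25q_I) = (729/2 - (1/2)q_I)q_I - (25q_I).
∂π_I/∂q_I = 679/2 - q_I = 0, so q_I = 679/2.

339.50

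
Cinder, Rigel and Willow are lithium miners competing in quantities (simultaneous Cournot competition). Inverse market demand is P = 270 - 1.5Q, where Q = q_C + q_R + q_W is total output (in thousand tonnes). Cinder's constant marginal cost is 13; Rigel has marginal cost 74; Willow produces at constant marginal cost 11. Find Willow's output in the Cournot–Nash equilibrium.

54

Cinder's profit: π_C = (270 - 1.5Q)q_C - (13q_C). Setting ∂π_C/∂q_C = 0: 257 - 3q_C - (3/2)(q_R + q_W) = 0.
Rigel's first-order condition: 196 - 3q_R - (3/2)(q_C + q_W) = 0.
Willow's profit: π_W = (270 - 1.5Q)q_W - (11q_W). Setting ∂π_W/∂q_W = 0: 259 - 3q_W - (3/2)(q_C + q_R) = 0.
Adding the 3 first-order conditions: 712 − 6Q = 0, so Q = 356/3.
Back-substituting: q_C = (257 − 178)/(3/2) = 158/3, q_R = (196 − 178)/(3/2) = 12, q_W = (259 − 178)/(3/2) = 54.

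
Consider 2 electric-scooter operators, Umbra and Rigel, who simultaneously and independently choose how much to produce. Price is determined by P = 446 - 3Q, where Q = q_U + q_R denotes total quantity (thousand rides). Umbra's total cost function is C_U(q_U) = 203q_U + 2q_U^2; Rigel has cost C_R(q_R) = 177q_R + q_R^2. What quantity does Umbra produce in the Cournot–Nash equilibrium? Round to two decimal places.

Umbra's profit: π_U = (446 - 3Q)q_U - (203q_U + 2q_U²). Setting ∂π_U/∂q_U = 0: 243 - 10q_U - 3(q_R) = 0.
Rigel's profit: π_R = (446 - 3Q)q_R - (177q_R + q_R²). Setting ∂π_R/∂q_R = 0: 269 - 8q_R - 3(q_U) = 0.
So q_U = (243 - 3q_R)/10 and q_R = (269 - 3q_U)/8.
Solving the pair: q_U = 1137/71, q_R = 1961/71.

16.01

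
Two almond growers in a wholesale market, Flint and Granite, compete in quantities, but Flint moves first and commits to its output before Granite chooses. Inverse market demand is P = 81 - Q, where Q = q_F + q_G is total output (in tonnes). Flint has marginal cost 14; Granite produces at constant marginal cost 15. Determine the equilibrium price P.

31

The follower Granite best-responds to any q_F: π_G = (81 - Q)q_G - 15q_G.
Setting the follower's marginal profit to zero, 66 - q_F - 2q_G = 0, i.e. q_G = (66 - q_F)/2.
The leader anticipates this reaction. Substituting into P = 81 - Q gives P = 48 - (1/2)q_F, so π_F = (48 - (1/2)q_F)q_F - 14q_F.
Leader FOC: 34 - q_F = 0, so q_F = 34.
Then q_G = (66 - 34)/2 = 16.
Total output Q = 50, so price P = 81 - 50 = 31.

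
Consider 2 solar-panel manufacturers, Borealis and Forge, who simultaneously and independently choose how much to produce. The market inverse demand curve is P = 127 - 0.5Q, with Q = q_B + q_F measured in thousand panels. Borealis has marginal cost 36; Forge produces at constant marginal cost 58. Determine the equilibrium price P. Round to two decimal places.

73.67

Borealis's profit: π_B = (127 - 0.5Q)q_B - (36q_B). Setting ∂π_B/∂q_B = 0: 91 - q_B - (1/2)(q_F) = 0.
Forge's profit: π_F = (127 - 0.5Q)q_F - (58q_F). Setting ∂π_F/∂q_F = 0: 69 - q_F - (1/2)(q_B) = 0.
Best responses: q_B = (91 - (1/2)q_F), q_F = (69 - (1/2)q_B).
Solving the pair: q_B = 226/3, q_F = 94/3.
Total output Q = 320/3, so price P = 127 - (1/2)·(320/3) = 221/3.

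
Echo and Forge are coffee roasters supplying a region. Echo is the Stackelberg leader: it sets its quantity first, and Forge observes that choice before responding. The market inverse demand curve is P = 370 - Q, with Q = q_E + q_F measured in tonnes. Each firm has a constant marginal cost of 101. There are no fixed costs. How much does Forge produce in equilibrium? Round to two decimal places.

67.25

Solve by backward induction. Given q_E, the follower Forge maximises π_F = (370 - q_E - q_F)q_F - 101q_F.
Follower FOC: 269 - q_E - 2q_F = 0, so q_F(q_E) = (269 - q_E)/2.
Echo substitutes q_F(q_E) into its own profit: π_E = q_E(370 - q_E - (269 - q_E)/2) - 101q_E = (471/2 - (1/2)q_E)q_E - 101q_E.
Leader FOC: 269/2 - q_E = 0, so q_E = 269/2.
Then q_F = (269 - 269/2)/2 = 269/4.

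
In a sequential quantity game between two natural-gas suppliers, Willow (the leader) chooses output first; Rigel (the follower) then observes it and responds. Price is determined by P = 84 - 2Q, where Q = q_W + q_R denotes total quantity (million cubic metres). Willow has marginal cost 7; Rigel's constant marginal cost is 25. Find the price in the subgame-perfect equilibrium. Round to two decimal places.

30.75

Solve by backward induction. Given q_W, the follower Rigel maximises π_R = (84 - 2q_W - 2q_R)q_R - 25q_R.
Setting the follower's marginal profit to zero, 59 - 2q_W - 4q_R = 0, i.e. q_R = (59 - 2q_W)/4.
Willow substitutes q_R(q_W) into its own profit: π_W = q_W(84 - 2q_W - (59 - 2q_W)/2) - 7q_W = (109/2 - q_W)q_W - 7q_W.
Leader FOC: 95/2 - 2q_W = 0, so q_W = 95/4.
Then q_R = (59 - 2·(95/4))/4 = 23/8.
Total output Q = 213/8, so price P = 84 - 2·(213/8) = 123/4.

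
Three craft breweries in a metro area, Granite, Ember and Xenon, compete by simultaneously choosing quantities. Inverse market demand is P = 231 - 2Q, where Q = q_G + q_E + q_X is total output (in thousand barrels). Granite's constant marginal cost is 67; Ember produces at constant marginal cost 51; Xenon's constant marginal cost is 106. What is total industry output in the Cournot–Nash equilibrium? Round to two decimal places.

Granite's profit: π_G = (231 - 2Q)q_G - (67q_G). Setting ∂π_G/∂q_G = 0: 164 - 4q_G - 2(q_E + q_X) = 0.
Ember's profit: π_E = (231 - 2Q)q_E - (51q_E). Setting ∂π_E/∂q_E = 0: 180 - 4q_E - 2(q_G + q_X) = 0.
Xenon's profit: π_X = (231 - 2Q)q_X - (106q_X). Setting ∂π_X/∂q_X = 0: 125 - 4q_X - 2(q_G + q_E) = 0.
Adding the 3 first-order conditions: 469 − 8Q = 0, so Q = 469/8.
Back-substituting: q_G = (164 − 469/4)/2 = 187/8, q_E = (180 − 469/4)/2 = 251/8, q_X = (125 − 469/4)/2 = 31/8.
Total output Q = 187/8 + 251/8 + 31/8 = 469/8.

58.63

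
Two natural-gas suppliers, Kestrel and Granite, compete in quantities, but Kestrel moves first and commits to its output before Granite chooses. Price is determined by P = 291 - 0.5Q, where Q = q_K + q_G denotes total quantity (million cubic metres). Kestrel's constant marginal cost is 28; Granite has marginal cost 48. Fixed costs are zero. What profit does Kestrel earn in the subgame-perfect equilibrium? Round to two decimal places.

Solve by backward induction. Given q_K, the follower Granite maximises π_G = (291 - (1/2)q_K - (1/2)q_G)q_G - 48q_G.
∂π_G/∂q_G = 243 - (1/2)q_K - q_G = 0 gives the reaction function q_G = (243 - (1/2)q_K).
Kestrel substitutes q_G(q_K) into its own profit: π_K = q_K(291 - (1/2)q_K - (243 - (1/2)q_K)/2) - 28q_K = (339/2 - (1/4)q_K)q_K - 28q_K.
Maximising: ∂π_K/∂q_K = 283/2 - (1/2)q_K = 0, giving q_K = 283.
Then q_G = (243 - (1/2)·283) = 203/2.
Price P = 291 - (1/2)·(769/2) = 395/4.
Kestrel's profit: (395/4 - 28)·283 = 20022.2500.

20022.25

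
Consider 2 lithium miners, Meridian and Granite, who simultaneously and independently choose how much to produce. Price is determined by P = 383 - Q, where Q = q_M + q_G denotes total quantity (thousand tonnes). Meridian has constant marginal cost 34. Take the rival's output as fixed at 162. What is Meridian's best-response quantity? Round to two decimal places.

93.50

With the rival's output fixed at 162, Meridian's profit is π_M = (383 - 162 - q_M)q_M - (34q_M) = (221 - q_M)q_M - (34q_M).
∂π_M/∂q_M = 187 - 2q_M = 0, so q_M = 187/2.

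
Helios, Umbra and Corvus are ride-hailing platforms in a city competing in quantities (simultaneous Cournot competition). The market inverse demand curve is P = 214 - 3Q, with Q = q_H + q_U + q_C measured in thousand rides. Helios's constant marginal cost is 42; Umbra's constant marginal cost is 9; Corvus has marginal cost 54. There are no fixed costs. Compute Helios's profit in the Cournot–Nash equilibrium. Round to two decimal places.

Helios's profit: π_H = (214 - 3Q)q_H - (42q_H). Setting ∂π_H/∂q_H = 0: 172 - 6q_H - 3(q_U + q_C) = 0.
Umbra's first-order condition: 205 - 6q_U - 3(q_H + q_C) = 0.
Corvus's profit: π_C = (214 - 3Q)q_C - (54q_C). Setting ∂π_C/∂q_C = 0: 160 - 6q_C - 3(q_H + q_U) = 0.
Adding the 3 first-order conditions: 537 − 12Q = 0, so Q = 179/4.
Back-substituting: q_H = (172 − 537/4)/3 = 151/12, q_U = (205 − 537/4)/3 = 283/12, q_C = (160 − 537/4)/3 = 103/12.
Price P = 214 - 3·(179/4) = 319/4.
Helios's profit: (319/4 - 42)·(151/12) = 475.0208.

475.02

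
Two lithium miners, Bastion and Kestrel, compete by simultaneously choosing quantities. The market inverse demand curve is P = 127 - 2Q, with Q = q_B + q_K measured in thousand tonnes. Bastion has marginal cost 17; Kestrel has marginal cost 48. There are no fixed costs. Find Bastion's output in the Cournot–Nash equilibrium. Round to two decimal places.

23.50

Bastion's profit: π_B = (127 - 2Q)q_B - (17q_B). Setting ∂π_B/∂q_B = 0: 110 - 4q_B - 2(q_K) = 0.
Kestrel's profit: π_K = (127 - 2Q)q_K - (48q_K). Setting ∂π_K/∂q_K = 0: 79 - 4q_K - 2(q_B) = 0.
So q_B = (110 - 2q_K)/4 and q_K = (79 - 2q_B)/4.
Substituting one into the other gives q_B = 47/2 and q_K = 8.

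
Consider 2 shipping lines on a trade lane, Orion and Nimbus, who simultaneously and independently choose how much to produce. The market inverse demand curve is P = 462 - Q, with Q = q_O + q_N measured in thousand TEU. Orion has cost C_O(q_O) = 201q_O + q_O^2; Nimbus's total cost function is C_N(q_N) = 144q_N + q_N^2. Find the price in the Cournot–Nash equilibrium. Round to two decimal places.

346.20

Orion's profit: π_O = (462 - Q)q_O - (201q_O + q_O²). Setting ∂π_O/∂q_O = 0: 261 - 4q_O - (q_N) = 0.
Nimbus's profit: π_N = (462 - Q)q_N - (144q_N + q_N²). Setting ∂π_N/∂q_N = 0: 318 - 4q_N - (q_O) = 0.
Best responses: q_O = (261 - q_N)/4, q_N = (318 - q_O)/4.
Substituting one into the other gives q_O = 242/5 and q_N = 337/5.
Total output Q = 579/5, so price P = 462 - 579/5 = 1731/5.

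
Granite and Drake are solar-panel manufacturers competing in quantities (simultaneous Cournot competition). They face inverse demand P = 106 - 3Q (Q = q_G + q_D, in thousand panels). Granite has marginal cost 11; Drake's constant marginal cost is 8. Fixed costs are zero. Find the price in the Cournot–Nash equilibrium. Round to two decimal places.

Granite's profit: π_G = (106 - 3Q)q_G - (11q_G). Setting ∂π_G/∂q_G = 0: 95 - 6q_G - 3(q_D) = 0.
Drake's first-order condition: 98 - 6q_D - 3(q_G) = 0.
So q_G = (95 - 3q_D)/6 and q_D = (98 - 3q_G)/6.
Substituting one into the other gives q_G = 92/9 and q_D = 101/9.
Total output Q = 193/9, so price P = 106 - 3·(193/9) = 125/3.

41.67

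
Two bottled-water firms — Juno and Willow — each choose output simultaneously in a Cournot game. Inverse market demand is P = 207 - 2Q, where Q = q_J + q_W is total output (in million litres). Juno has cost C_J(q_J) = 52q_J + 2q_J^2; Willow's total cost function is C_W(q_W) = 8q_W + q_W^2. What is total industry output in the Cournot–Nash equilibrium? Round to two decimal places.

Juno's profit: π_J = (207 - 2Q)q_J - (52q_J + 2q_J²). Setting ∂π_J/∂q_J = 0: 155 - 8q_J - 2(q_W) = 0.
Willow's first-order condition: 199 - 6q_W - 2(q_J) = 0.
So q_J = (155 - 2q_W)/8 and q_W = (199 - 2q_J)/6.
Substituting one into the other gives q_J = 133/11 and q_W = 641/22.
Total output Q = 133/11 + 641/22 = 907/22.

41.23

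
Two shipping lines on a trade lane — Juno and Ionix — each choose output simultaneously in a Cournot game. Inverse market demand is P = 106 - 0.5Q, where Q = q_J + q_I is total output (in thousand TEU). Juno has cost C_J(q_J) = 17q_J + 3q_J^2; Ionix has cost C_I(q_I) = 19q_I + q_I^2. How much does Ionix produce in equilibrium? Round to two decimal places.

27.20

Juno's profit: π_J = (106 - 0.5Q)q_J - (17q_J + 3q_J²). Setting ∂π_J/∂q_J = 0: 89 - 7q_J - (1/2)(q_I) = 0.
Ionix's first-order condition: 87 - 3q_I - (1/2)(q_J) = 0.
So q_J = (89 - (1/2)q_I)/7 and q_I = (87 - (1/2)q_J)/3.
Solving the pair: q_J = 894/83, q_I = 27.2048.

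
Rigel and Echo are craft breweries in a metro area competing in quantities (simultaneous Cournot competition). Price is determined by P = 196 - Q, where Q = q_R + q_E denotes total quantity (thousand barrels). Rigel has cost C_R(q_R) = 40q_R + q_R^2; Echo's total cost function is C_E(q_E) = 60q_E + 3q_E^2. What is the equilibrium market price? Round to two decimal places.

Rigel's profit: π_R = (196 - Q)q_R - (40q_R + q_R²). Setting ∂π_R/∂q_R = 0: 156 - 4q_R - (q_E) = 0.
Echo's profit: π_E = (196 - Q)q_E - (60q_E + 3q_E²). Setting ∂π_E/∂q_E = 0: 136 - 8q_E - (q_R) = 0.
So q_R = (156 - q_E)/4 and q_E = (136 - q_R)/8.
Substituting one into the other gives q_R = 1112/31 and q_E = 388/31.
Total output Q = 1500/31, so price P = 196 - 1500/31 = 147.6129.

147.61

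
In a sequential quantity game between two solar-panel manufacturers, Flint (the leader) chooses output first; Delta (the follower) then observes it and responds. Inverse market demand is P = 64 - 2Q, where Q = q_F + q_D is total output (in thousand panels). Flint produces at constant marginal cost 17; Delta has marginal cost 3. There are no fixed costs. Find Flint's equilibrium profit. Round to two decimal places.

The follower Delta best-responds to any q_F: π_D = (64 - 2Q)q_D - 3q_D.
Setting the follower's marginal profit to zero, 61 - 2q_F - 4q_D = 0, i.e. q_D = (61 - 2q_F)/4.
The leader anticipates this reaction. Substituting into P = 64 - 2Q gives P = 67/2 - q_F, so π_F = (67/2 - q_F)q_F - 17q_F.
The leader's first-order condition 33/2 - 2q_F = 0 yields q_F = 33/4.
Then q_D = (61 - 2·(33/4))/4 = 89/8.
Price P = 64 - 2·(155/8) = 101/4.
Flint's profit: (101/4 - 17)·(33/4) = 1089/16.

68.06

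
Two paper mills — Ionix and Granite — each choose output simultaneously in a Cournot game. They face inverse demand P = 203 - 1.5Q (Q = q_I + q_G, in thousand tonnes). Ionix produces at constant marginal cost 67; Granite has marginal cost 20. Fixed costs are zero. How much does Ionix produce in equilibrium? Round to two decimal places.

Ionix's profit: π_I = (203 - 1.5Q)q_I - (67q_I). Setting ∂π_I/∂q_I = 0: 136 - 3q_I - (3/2)(q_G) = 0.
Granite's profit: π_G = (203 - 1.5Q)q_G - (20q_G). Setting ∂π_G/∂q_G = 0: 183 - 3q_G - (3/2)(q_I) = 0.
So q_I = (136 - (3/2)q_G)/3 and q_G = (183 - (3/2)q_I)/3.
Substituting one into the other gives q_I = 178/9 and q_G = 460/9.

19.78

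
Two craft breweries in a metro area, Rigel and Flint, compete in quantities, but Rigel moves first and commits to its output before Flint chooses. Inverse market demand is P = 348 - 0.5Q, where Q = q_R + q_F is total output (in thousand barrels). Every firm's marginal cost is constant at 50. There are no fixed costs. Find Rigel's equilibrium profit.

22201

The follower Flint best-responds to any q_R: π_F = (348 - 0.5Q)q_F - 50q_F.
Setting the follower's marginal profit to zero, 298 - (1/2)q_R - q_F = 0, i.e. q_F = (298 - (1/2)q_R).
The leader anticipates this reaction. Substituting into P = 348 - 0.5Q gives P = 199 - (1/4)q_R, so π_R = (199 - (1/4)q_R)q_R - 50q_R.
The leader's first-order condition 149 - (1/2)q_R = 0 yields q_R = 298.
Then q_F = (298 - (1/2)·298) = 149.
Price P = 348 - (1/2)·447 = 249/2.
Rigel's profit: (249/2 - 50)·298 = 22201.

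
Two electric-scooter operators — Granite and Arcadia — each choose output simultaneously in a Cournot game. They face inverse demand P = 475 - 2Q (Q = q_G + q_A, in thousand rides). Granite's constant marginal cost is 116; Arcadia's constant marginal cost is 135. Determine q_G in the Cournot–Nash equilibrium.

63

Granite's profit: π_G = (475 - 2Q)q_G - (116q_G). Setting ∂π_G/∂q_G = 0: 359 - 4q_G - 2(q_A) = 0.
Arcadia's first-order condition: 340 - 4q_A - 2(q_G) = 0.
So q_G = (359 - 2q_A)/4 and q_A = (340 - 2q_G)/4.
Substituting one into the other gives q_G = 63 and q_A = 107/2.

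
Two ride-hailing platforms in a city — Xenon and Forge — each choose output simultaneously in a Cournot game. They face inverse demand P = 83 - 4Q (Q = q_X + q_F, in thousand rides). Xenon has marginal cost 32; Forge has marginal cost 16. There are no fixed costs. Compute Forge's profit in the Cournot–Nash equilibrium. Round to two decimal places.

Xenon's profit: π_X = (83 - 4Q)q_X - (32q_X). Setting ∂π_X/∂q_X = 0: 51 - 8q_X - 4(q_F) = 0.
Forge's first-order condition: 67 - 8q_F - 4(q_X) = 0.
Best responses: q_X = (51 - 4q_F)/8, q_F = (67 - 4q_X)/8.
Solving the pair: q_X = 35/12, q_F = 83/12.
Price P = 83 - 4·(59/6) = 131/3.
Forge's profit: (131/3 - 16)·(83/12) = 191.3611.

191.36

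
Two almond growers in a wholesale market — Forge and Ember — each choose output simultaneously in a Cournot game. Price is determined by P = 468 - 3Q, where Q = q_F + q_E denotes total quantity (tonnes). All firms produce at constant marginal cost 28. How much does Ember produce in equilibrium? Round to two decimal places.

48.89

Each firm earns π_i = (468 - 3Q)q_i - 28q_i.
Setting ∂π_i/∂q_i = 0 with rivals' quantities fixed: 440 - 6q_i - 3q_j = 0.
By symmetry each firm produces the same amount; substituting q_j = q_i yields q_i = 440/9.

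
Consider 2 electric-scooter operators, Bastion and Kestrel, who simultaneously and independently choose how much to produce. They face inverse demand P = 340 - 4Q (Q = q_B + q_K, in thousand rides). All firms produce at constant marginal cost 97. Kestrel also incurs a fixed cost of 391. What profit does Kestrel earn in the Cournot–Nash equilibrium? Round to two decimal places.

A representative firm's profit is π_i = q_i(340 - 4Q) - 97q_i.
Setting ∂π_i/∂q_i = 0 with rivals' quantities fixed: 243 - 8q_i - 4q_j = 0.
With identical firms every q_j equals q_i, so q_j = q_i and 243 = 12q_i, giving q_i = 81/4.
Price P = 340 - 4·(81/2) = 178.
Kestrel's profit: (178 - 97)·(81/4) - 391 = 1249.2500.

1249.25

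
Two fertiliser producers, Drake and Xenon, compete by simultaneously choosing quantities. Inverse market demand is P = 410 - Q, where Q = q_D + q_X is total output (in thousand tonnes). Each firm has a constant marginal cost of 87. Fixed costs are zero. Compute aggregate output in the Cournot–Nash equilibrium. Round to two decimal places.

Each firm earns π_i = (410 - Q)q_i - 87q_i.
First-order condition (treating rivals' output as given): 323 - 2q_i - q_j = 0.
With identical firms every q_j equals q_i, so q_j = q_i and 323 = 3q_i, giving q_i = 323/3.
Total output Q = 323/3 + 323/3 = 646/3.

215.33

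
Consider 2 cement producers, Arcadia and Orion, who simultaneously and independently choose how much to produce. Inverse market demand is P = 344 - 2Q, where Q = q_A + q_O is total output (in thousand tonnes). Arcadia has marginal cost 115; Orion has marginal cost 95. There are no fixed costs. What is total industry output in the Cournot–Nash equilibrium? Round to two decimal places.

79.67

Arcadia's profit: π_A = (344 - 2Q)q_A - (115q_A). Setting ∂π_A/∂q_A = 0: 229 - 4q_A - 2(q_O) = 0.
Orion's first-order condition: 249 - 4q_O - 2(q_A) = 0.
Rearranging gives the reaction functions q_A = (229 - 2q_O)/4 and q_O = (249 - 2q_A)/4.
Substituting one into the other gives q_A = 209/6 and q_O = 269/6.
Total output Q = 209/6 + 269/6 = 239/3.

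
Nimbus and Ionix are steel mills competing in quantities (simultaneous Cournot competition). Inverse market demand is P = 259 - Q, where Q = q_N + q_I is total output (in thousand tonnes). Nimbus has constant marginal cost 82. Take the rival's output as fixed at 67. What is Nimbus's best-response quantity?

With the rival's output fixed at 67, Nimbus's profit is π_N = (259 - 67 - q_N)q_N - (82q_N) = (192 - q_N)q_N - (82q_N).
∂π_N/∂q_N = 110 - 2q_N = 0, so q_N = 55.

55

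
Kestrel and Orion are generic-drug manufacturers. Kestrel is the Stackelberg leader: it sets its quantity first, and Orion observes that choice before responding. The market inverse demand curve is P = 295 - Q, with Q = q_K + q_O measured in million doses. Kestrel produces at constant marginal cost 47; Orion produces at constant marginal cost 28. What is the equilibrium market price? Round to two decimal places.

The follower Orion best-responds to any q_K: π_O = (295 - Q)q_O - 28q_O.
Setting the follower's marginal profit to zero, 267 - q_K - 2q_O = 0, i.e. q_O = (267 - q_K)/2.
The leader anticipates this reaction. Substituting into P = 295 - Q gives P = 323/2 - (1/2)q_K, so π_K = (323/2 - (1/2)q_K)q_K - 47q_K.
Leader FOC: 229/2 - q_K = 0, so q_K = 229/2.
Then q_O = (267 - 229/2)/2 = 305/4.
Total output Q = 763/4, so price P = 295 - 763/4 = 417/4.

104.25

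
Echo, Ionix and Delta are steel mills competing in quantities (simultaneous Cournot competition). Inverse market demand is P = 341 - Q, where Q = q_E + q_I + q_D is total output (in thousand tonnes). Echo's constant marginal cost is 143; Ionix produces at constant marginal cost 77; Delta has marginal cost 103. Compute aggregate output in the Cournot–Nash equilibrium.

Echo's profit: π_E = (341 - Q)q_E - (143q_E). Setting ∂π_E/∂q_E = 0: 198 - 2q_E - (q_I + q_D) = 0.
Ionix's first-order condition: 264 - 2q_I - (q_E + q_D) = 0.
Delta's first-order condition: 238 - 2q_D - (q_E + q_I) = 0.
Adding the 3 first-order conditions: 700 − 4Q = 0, so Q = 175.
Back-substituting: q_E = (198 − 175) = 23, q_I = (264 − 175) = 89, q_D = (238 − 175) = 63.
Total output Q = 23 + 89 + 63 = 175.

175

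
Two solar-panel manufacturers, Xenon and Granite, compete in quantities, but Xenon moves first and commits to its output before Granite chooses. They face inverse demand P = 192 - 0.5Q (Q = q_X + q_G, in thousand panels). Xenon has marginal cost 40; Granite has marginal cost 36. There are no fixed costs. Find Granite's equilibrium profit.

3362

Solve by backward induction. Given q_X, the follower Granite maximises π_G = (192 - (1/2)q_X - (1/2)q_G)q_G - 36q_G.
Follower FOC: 156 - (1/2)q_X - q_G = 0, so q_G(q_X) = (156 - (1/2)q_X).
Xenon substitutes q_G(q_X) into its own profit: π_X = q_X(192 - (1/2)q_X - (156 - (1/2)q_X)/2) - 40q_X = (114 - (1/4)q_X)q_X - 40q_X.
The leader's first-order condition 74 - (1/2)q_X = 0 yields q_X = 148.
Then q_G = (156 - (1/2)·148) = 82.
Price P = 192 - (1/2)·230 = 77.
Granite's profit: (77 - 36)·82 = 3362.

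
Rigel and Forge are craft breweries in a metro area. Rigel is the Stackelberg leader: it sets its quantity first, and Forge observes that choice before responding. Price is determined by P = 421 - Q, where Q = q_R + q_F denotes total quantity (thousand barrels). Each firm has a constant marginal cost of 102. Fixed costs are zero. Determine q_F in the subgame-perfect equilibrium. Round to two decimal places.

The follower Forge best-responds to any q_R: π_F = (421 - Q)q_F - 102q_F.
Follower FOC: 319 - q_R - 2q_F = 0, so q_F(q_R) = (319 - q_R)/2.
Rigel substitutes q_F(q_R) into its own profit: π_R = q_R(421 - q_R - (319 - q_R)/2) - 102q_R = (523/2 - (1/2)q_R)q_R - 102q_R.
Leader FOC: 319/2 - q_R = 0, so q_R = 319/2.
Then q_F = (319 - 319/2)/2 = 319/4.

79.75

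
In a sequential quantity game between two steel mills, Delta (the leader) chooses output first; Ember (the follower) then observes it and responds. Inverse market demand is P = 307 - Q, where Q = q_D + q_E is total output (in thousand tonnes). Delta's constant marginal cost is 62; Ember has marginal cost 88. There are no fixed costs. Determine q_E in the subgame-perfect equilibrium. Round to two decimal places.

Solve by backward induction. Given q_D, the follower Ember maximises π_E = (307 - q_D - q_E)q_E - 88q_E.
Setting the follower's marginal profit to zero, 219 - q_D - 2q_E = 0, i.e. q_E = (219 - q_D)/2.
Delta substitutes q_E(q_D) into its own profit: π_D = q_D(307 - q_D - (219 - q_D)/2) - 62q_D = (395/2 - (1/2)q_D)q_D - 62q_D.
The leader's first-order condition 271/2 - q_D = 0 yields q_D = 271/2.
Then q_E = (219 - 271/2)/2 = 167/4.

41.75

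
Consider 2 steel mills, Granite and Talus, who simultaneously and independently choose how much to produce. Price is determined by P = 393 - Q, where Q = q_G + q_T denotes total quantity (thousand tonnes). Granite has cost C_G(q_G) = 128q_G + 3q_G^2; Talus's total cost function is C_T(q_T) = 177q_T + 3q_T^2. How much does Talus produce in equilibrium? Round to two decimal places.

23.22

Granite's profit: π_G = (393 - Q)q_G - (128q_G + 3q_G²). Setting ∂π_G/∂q_G = 0: 265 - 8q_G - (q_T) = 0.
Talus's first-order condition: 216 - 8q_T - (q_G) = 0.
So q_G = (265 - q_T)/8 and q_T = (216 - q_G)/8.
Solving the pair: q_G = 272/9, q_T = 209/9.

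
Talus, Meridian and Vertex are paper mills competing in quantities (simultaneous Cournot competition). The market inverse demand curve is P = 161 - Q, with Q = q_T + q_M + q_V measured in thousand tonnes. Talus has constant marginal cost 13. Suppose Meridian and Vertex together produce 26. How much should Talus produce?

61

With rivals' combined output fixed at 26, Talus's profit is π_T = (161 - 26 - q_T)q_T - (13q_T) = (135 - q_T)q_T - (13q_T).
∂π_T/∂q_T = 122 - 2q_T = 0, so q_T = 61.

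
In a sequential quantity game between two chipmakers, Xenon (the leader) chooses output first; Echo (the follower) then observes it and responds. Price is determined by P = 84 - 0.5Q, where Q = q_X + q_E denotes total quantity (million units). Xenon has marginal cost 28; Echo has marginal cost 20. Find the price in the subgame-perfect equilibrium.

40

The follower Echo best-responds to any q_X: π_E = (84 - 0.5Q)q_E - 20q_E.
Follower FOC: 64 - (1/2)q_X - q_E = 0, so q_E(q_X) = (64 - (1/2)q_X).
The leader anticipates this reaction. Substituting into P = 84 - 0.5Q gives P = 52 - (1/4)q_X, so π_X = (52 - (1/4)q_X)q_X - 28q_X.
The leader's first-order condition 24 - (1/2)q_X = 0 yields q_X = 48.
Then q_E = (64 - (1/2)·48) = 40.
Total output Q = 88, so price P = 84 - (1/2)·88 = 40.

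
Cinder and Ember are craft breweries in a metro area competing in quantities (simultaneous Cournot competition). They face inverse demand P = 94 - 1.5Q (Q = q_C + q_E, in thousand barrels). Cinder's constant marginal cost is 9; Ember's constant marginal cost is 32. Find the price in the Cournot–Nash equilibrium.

Cinder's profit: π_C = (94 - 1.5Q)q_C - (9q_C). Setting ∂π_C/∂q_C = 0: 85 - 3q_C - (3/2)(q_E) = 0.
Ember's profit: π_E = (94 - 1.5Q)q_E - (32q_E). Setting ∂π_E/∂q_E = 0: 62 - 3q_E - (3/2)(q_C) = 0.
Rearranging gives the reaction functions q_C = (85 - (3/2)q_E)/3 and q_E = (62 - (3/2)q_C)/3.
Solving the pair: q_C = 24, q_E = 26/3.
Total output Q = 98/3, so price P = 94 - (3/2)·(98/3) = 45.

45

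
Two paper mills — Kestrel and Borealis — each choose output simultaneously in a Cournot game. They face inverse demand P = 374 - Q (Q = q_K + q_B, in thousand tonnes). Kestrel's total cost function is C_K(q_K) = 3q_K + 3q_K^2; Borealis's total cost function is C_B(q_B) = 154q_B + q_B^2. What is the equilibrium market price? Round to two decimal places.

288.42

Kestrel's profit: π_K = (374 - Q)q_K - (3q_K + 3q_K²). Setting ∂π_K/∂q_K = 0: 371 - 8q_K - (q_B) = 0.
Borealis's first-order condition: 220 - 4q_B - (q_K) = 0.
Best responses: q_K = (371 - q_B)/8, q_B = (220 - q_K)/4.
Solving the pair: q_K = 1264/31, q_B = 1389/31.
Total output Q = 85.5806, so price P = 374 - 85.5806 = 288.4194.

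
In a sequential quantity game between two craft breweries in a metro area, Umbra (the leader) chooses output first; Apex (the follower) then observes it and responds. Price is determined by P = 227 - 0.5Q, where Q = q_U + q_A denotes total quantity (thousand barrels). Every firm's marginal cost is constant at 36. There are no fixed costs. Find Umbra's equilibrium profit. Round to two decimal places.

The follower Apex best-responds to any q_U: π_A = (227 - 0.5Q)q_A - 36q_A.
∂π_A/∂q_A = 191 - (1/2)q_U - q_A = 0 gives the reaction function q_A = (191 - (1/2)q_U).
The leader anticipates this reaction. Substituting into P = 227 - 0.5Q gives P = 263/2 - (1/4)q_U, so π_U = (263/2 - (1/4)q_U)q_U - 36q_U.
Leader FOC: 191/2 - (1/2)q_U = 0, so q_U = 191.
Then q_A = (191 - (1/2)·191) = 191/2.
Price P = 227 - (1/2)·(573/2) = 335/4.
Umbra's profit: (335/4 - 36)·191 = 9120.2500.

9120.25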